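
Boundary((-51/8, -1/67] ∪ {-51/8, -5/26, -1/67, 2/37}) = {-51/8, -1/67, 2/37}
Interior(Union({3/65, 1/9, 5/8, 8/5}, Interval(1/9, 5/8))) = Interval.open(1/9, 5/8)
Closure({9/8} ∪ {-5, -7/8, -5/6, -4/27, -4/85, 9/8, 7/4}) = {-5, -7/8, -5/6, -4/27, -4/85, 9/8, 7/4}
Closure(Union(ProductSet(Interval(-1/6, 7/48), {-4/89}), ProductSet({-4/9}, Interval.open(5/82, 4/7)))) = Union(ProductSet({-4/9}, Interval(5/82, 4/7)), ProductSet(Interval(-1/6, 7/48), {-4/89}))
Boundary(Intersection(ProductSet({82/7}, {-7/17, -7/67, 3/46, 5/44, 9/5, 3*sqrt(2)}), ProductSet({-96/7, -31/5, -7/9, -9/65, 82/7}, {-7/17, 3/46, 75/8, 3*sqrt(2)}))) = ProductSet({82/7}, {-7/17, 3/46, 3*sqrt(2)})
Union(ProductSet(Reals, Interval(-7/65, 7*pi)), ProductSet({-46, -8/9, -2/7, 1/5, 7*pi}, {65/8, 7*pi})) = ProductSet(Reals, Interval(-7/65, 7*pi))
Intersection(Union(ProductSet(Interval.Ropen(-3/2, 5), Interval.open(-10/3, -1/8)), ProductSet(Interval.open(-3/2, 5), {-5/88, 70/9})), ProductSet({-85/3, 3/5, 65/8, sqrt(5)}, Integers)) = ProductSet({3/5, sqrt(5)}, Range(-3, 0, 1))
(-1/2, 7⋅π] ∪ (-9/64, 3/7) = (-1/2, 7⋅π]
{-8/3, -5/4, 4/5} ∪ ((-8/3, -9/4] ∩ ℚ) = {-8/3, -5/4, 4/5} ∪ (ℚ ∩ (-8/3, -9/4])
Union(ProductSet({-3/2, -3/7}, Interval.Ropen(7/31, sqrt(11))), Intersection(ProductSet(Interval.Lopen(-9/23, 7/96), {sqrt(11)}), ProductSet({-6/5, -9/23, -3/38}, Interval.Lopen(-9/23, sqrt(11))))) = Union(ProductSet({-3/38}, {sqrt(11)}), ProductSet({-3/2, -3/7}, Interval.Ropen(7/31, sqrt(11))))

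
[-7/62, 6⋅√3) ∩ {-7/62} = {-7/62}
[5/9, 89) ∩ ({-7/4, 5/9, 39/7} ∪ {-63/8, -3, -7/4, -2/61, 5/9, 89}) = {5/9, 39/7}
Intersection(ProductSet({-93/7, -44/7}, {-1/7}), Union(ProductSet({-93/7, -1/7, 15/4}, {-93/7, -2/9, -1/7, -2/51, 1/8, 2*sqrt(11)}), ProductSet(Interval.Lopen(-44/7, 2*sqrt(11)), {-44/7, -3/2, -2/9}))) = ProductSet({-93/7}, {-1/7})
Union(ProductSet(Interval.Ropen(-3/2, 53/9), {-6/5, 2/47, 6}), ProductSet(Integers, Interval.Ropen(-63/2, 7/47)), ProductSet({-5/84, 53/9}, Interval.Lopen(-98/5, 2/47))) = Union(ProductSet({-5/84, 53/9}, Interval.Lopen(-98/5, 2/47)), ProductSet(Integers, Interval.Ropen(-63/2, 7/47)), ProductSet(Interval.Ropen(-3/2, 53/9), {-6/5, 2/47, 6}))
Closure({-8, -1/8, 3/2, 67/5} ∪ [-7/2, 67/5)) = {-8} ∪ [-7/2, 67/5]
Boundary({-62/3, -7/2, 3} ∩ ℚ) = {-62/3, -7/2, 3}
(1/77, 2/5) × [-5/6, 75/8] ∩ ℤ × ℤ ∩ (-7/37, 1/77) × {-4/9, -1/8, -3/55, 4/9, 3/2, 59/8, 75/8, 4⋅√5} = ∅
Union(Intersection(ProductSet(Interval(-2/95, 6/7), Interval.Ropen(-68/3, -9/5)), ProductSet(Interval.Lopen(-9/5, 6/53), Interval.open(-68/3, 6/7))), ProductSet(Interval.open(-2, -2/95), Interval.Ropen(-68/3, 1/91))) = Union(ProductSet(Interval.open(-2, -2/95), Interval.Ropen(-68/3, 1/91)), ProductSet(Interval(-2/95, 6/53), Interval.open(-68/3, -9/5)))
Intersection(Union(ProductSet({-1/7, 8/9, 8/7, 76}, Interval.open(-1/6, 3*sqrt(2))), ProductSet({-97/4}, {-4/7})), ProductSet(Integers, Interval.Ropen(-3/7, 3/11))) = ProductSet({76}, Interval.open(-1/6, 3/11))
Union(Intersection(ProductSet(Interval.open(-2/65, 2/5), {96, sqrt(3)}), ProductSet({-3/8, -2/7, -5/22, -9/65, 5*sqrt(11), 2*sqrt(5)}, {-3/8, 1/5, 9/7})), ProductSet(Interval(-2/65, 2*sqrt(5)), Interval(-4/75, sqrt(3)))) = ProductSet(Interval(-2/65, 2*sqrt(5)), Interval(-4/75, sqrt(3)))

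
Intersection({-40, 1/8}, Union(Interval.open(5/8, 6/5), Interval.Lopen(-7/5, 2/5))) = {1/8}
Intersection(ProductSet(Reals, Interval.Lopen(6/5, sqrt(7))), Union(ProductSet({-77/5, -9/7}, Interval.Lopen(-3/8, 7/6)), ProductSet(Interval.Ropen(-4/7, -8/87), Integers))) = ProductSet(Interval.Ropen(-4/7, -8/87), Range(2, 3, 1))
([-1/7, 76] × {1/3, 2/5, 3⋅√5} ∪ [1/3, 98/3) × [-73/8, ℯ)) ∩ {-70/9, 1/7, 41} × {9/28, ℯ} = ∅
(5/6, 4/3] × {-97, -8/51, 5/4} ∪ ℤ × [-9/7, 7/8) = (ℤ × [-9/7, 7/8)) ∪ ((5/6, 4/3] × {-97, -8/51, 5/4})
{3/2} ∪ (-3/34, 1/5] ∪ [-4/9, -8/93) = [-4/9, 1/5] ∪ {3/2}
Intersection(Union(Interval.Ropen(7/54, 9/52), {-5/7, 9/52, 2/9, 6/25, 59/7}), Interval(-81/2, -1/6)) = {-5/7}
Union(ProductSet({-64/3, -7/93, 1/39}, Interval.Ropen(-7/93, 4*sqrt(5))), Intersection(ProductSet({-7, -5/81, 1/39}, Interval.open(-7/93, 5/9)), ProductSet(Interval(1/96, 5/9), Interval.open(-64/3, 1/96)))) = ProductSet({-64/3, -7/93, 1/39}, Interval.Ropen(-7/93, 4*sqrt(5)))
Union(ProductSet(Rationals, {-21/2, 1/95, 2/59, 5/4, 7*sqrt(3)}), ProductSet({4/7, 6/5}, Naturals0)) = Union(ProductSet({4/7, 6/5}, Naturals0), ProductSet(Rationals, {-21/2, 1/95, 2/59, 5/4, 7*sqrt(3)}))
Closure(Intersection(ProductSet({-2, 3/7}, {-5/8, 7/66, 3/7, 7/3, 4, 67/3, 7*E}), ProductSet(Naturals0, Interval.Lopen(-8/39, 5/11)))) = EmptySet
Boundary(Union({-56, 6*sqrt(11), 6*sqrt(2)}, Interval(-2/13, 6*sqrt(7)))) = {-56, -2/13, 6*sqrt(11), 6*sqrt(7)}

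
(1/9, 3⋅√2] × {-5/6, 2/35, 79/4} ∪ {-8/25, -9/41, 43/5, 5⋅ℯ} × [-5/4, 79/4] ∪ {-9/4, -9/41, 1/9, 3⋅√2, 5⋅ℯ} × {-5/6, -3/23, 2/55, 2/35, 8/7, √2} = ({-8/25, -9/41, 43/5, 5⋅ℯ} × [-5/4, 79/4]) ∪ ((1/9, 3⋅√2] × {-5/6, 2/35, 79/4}) ∪ ({-9/4, -9/41, 1/9, 3⋅√2, 5⋅ℯ} × {-5/6, -3/23, 2/55, 2/35, 8/7, √2})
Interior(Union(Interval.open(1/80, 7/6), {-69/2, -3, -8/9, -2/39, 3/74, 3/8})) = Interval.open(1/80, 7/6)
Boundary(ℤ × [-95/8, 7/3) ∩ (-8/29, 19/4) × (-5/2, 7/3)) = {0, 1, …, 4} × [-5/2, 7/3]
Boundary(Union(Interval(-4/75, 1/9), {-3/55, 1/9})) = {-3/55, -4/75, 1/9}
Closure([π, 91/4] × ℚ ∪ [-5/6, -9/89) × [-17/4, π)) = ({-5/6, -9/89} × [-17/4, π]) ∪ ([-5/6, -9/89] × {-17/4, π}) ∪ ([-5/6, -9/89) × [-17/4, π)) ∪ ([π, 91/4] × (ℚ ∪ (-∞, ∞)))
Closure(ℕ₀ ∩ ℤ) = ℕ₀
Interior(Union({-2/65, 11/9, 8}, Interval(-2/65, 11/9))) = Interval.open(-2/65, 11/9)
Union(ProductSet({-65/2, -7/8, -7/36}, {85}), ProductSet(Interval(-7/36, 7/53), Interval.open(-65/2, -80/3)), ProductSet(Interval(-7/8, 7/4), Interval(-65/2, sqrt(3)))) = Union(ProductSet({-65/2, -7/8, -7/36}, {85}), ProductSet(Interval(-7/8, 7/4), Interval(-65/2, sqrt(3))))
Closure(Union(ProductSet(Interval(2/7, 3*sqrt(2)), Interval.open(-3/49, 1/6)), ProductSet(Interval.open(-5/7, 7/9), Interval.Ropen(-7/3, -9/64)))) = Union(ProductSet({-5/7, 7/9}, Interval(-7/3, -9/64)), ProductSet(Interval(-5/7, 7/9), {-7/3, -9/64}), ProductSet(Interval.open(-5/7, 7/9), Interval.Ropen(-7/3, -9/64)), ProductSet(Interval(2/7, 3*sqrt(2)), Interval(-3/49, 1/6)))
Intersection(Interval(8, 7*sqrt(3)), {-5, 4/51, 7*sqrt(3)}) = {7*sqrt(3)}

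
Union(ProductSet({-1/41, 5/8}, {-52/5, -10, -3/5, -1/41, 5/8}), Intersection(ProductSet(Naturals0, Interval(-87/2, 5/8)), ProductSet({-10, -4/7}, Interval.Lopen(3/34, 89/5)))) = ProductSet({-1/41, 5/8}, {-52/5, -10, -3/5, -1/41, 5/8})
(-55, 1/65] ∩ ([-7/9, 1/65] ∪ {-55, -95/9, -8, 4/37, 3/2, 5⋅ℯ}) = {-95/9, -8} ∪ [-7/9, 1/65]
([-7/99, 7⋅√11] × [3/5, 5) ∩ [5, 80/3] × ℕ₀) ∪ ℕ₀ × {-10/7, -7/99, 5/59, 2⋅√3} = (ℕ₀ × {-10/7, -7/99, 5/59, 2⋅√3}) ∪ ([5, 7⋅√11] × {1, 2, 3, 4})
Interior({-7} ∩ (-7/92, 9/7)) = ∅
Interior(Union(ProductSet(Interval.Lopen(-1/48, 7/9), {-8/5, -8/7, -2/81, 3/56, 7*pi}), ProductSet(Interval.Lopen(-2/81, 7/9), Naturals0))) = EmptySet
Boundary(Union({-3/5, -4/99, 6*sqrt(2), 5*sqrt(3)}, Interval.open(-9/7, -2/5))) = {-9/7, -2/5, -4/99, 6*sqrt(2), 5*sqrt(3)}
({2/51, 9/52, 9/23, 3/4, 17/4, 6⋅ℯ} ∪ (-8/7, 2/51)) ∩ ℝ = (-8/7, 2/51] ∪ {9/52, 9/23, 3/4, 17/4, 6⋅ℯ}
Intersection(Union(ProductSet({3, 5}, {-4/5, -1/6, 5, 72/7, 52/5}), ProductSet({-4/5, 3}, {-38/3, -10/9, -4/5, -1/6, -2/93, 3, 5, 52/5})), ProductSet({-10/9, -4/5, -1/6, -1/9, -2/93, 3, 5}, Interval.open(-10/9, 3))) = Union(ProductSet({-4/5, 3}, {-4/5, -1/6, -2/93}), ProductSet({3, 5}, {-4/5, -1/6}))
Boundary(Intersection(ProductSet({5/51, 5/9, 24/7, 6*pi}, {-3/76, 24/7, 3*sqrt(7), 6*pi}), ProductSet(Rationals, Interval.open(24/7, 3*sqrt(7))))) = EmptySet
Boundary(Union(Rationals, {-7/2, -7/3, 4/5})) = Reals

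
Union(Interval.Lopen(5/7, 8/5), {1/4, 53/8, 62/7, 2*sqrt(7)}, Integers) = Union({1/4, 53/8, 62/7, 2*sqrt(7)}, Integers, Interval.Lopen(5/7, 8/5))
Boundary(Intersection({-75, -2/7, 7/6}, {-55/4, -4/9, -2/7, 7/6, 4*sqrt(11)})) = {-2/7, 7/6}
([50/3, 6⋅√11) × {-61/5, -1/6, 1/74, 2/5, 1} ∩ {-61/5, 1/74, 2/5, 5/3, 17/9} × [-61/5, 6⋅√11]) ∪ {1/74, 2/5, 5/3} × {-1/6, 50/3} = {1/74, 2/5, 5/3} × {-1/6, 50/3}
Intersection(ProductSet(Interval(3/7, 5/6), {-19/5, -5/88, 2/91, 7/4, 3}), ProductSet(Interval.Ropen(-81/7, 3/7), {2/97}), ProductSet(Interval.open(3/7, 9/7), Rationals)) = EmptySet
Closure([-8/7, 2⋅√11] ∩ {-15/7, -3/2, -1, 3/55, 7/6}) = {-1, 3/55, 7/6}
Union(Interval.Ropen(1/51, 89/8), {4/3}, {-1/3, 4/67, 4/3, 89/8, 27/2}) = Union({-1/3, 27/2}, Interval(1/51, 89/8))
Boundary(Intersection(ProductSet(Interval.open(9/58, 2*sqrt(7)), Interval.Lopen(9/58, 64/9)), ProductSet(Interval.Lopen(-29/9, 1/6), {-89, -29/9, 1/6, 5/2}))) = ProductSet(Interval(9/58, 1/6), {1/6, 5/2})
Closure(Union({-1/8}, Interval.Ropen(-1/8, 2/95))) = Interval(-1/8, 2/95)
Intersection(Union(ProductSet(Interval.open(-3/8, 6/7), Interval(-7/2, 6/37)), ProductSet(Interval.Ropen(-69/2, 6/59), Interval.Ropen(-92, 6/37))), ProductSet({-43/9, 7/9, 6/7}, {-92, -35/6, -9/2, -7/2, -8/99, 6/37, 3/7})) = Union(ProductSet({-43/9}, {-92, -35/6, -9/2, -7/2, -8/99}), ProductSet({7/9}, {-7/2, -8/99, 6/37}))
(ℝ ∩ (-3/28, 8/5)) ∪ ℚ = ℚ ∪ [-3/28, 8/5]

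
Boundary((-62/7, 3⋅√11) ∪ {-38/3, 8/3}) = {-38/3, -62/7, 3⋅√11}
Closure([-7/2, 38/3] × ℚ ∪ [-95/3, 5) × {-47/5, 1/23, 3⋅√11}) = ([-7/2, 38/3] × ℝ) ∪ ([-95/3, 5] × {-47/5, 1/23, 3⋅√11})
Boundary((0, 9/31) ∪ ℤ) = {9/31} ∪ (ℤ \ (0, 9/31))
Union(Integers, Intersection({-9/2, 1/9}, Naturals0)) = Integers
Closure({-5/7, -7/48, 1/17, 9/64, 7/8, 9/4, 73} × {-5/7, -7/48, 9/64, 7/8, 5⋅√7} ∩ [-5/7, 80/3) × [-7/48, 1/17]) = {-5/7, -7/48, 1/17, 9/64, 7/8, 9/4} × {-7/48}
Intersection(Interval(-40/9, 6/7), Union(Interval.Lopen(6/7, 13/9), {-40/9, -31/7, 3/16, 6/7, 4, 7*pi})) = {-40/9, -31/7, 3/16, 6/7}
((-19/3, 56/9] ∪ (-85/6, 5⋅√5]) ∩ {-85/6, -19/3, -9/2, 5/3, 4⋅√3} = {-19/3, -9/2, 5/3, 4⋅√3}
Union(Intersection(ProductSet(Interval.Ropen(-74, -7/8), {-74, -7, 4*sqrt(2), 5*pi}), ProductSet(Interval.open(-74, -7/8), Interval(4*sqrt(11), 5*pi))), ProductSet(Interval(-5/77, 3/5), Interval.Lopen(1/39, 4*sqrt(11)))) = Union(ProductSet(Interval.open(-74, -7/8), {5*pi}), ProductSet(Interval(-5/77, 3/5), Interval.Lopen(1/39, 4*sqrt(11))))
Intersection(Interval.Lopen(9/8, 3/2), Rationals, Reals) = Intersection(Interval.Lopen(9/8, 3/2), Rationals)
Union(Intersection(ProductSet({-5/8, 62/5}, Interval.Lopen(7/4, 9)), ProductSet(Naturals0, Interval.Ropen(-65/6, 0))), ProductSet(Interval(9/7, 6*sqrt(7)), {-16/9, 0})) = ProductSet(Interval(9/7, 6*sqrt(7)), {-16/9, 0})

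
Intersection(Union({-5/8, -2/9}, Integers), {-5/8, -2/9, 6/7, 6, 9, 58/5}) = {-5/8, -2/9, 6, 9}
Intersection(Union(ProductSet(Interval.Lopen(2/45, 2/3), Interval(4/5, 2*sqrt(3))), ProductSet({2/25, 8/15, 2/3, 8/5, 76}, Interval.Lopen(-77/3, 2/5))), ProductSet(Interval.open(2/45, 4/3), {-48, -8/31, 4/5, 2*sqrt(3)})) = Union(ProductSet({2/25, 8/15, 2/3}, {-8/31}), ProductSet(Interval.Lopen(2/45, 2/3), {4/5, 2*sqrt(3)}))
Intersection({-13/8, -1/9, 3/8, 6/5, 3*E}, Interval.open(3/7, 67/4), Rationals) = {6/5}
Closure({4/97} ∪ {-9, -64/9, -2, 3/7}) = {-9, -64/9, -2, 4/97, 3/7}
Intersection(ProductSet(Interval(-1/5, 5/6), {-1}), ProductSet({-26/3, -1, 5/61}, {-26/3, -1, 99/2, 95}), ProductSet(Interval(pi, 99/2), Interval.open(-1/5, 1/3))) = EmptySet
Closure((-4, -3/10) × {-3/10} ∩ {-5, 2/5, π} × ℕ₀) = ∅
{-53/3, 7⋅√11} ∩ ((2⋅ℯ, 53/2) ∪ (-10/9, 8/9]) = {7⋅√11}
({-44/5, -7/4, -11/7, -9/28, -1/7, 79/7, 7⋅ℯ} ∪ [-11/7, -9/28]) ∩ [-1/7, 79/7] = {-1/7, 79/7}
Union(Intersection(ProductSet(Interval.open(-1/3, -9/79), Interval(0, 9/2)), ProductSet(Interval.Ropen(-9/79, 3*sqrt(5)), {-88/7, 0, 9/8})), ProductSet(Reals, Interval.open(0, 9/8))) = ProductSet(Reals, Interval.open(0, 9/8))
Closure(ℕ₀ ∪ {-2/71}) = {-2/71} ∪ ℕ₀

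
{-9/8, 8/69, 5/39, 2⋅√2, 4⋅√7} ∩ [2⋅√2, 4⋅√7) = {2⋅√2}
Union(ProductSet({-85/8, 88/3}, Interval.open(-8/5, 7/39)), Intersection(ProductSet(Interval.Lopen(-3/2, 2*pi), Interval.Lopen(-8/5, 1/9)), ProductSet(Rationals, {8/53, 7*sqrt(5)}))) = ProductSet({-85/8, 88/3}, Interval.open(-8/5, 7/39))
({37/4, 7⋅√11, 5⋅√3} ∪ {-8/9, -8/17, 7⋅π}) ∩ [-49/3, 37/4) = {-8/9, -8/17, 5⋅√3}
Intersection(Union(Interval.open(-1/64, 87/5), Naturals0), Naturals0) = Union(Naturals0, Range(0, 18, 1))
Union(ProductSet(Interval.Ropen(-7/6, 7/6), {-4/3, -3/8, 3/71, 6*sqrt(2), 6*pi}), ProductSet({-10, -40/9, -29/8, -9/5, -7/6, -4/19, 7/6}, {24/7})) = Union(ProductSet({-10, -40/9, -29/8, -9/5, -7/6, -4/19, 7/6}, {24/7}), ProductSet(Interval.Ropen(-7/6, 7/6), {-4/3, -3/8, 3/71, 6*sqrt(2), 6*pi}))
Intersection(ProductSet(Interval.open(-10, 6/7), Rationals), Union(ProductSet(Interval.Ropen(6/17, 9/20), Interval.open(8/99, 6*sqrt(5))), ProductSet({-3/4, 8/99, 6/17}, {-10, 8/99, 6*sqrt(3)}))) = Union(ProductSet({-3/4, 8/99, 6/17}, {-10, 8/99}), ProductSet(Interval.Ropen(6/17, 9/20), Intersection(Interval.open(8/99, 6*sqrt(5)), Rationals)))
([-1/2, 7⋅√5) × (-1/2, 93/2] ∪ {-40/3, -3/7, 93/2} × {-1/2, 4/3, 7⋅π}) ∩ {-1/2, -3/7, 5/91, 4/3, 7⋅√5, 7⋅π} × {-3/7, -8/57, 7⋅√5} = {-1/2, -3/7, 5/91, 4/3} × {-3/7, -8/57, 7⋅√5}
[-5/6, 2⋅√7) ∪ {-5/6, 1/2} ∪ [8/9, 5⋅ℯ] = [-5/6, 5⋅ℯ]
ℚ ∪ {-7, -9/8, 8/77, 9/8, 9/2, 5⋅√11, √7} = ℚ ∪ {5⋅√11, √7}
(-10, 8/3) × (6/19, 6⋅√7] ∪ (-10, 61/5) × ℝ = (-10, 61/5) × ℝ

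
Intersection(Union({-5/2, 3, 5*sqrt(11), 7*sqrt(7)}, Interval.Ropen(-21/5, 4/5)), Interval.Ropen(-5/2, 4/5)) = Interval.Ropen(-5/2, 4/5)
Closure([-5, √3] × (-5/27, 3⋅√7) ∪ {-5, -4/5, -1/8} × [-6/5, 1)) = ({-5} × [-6/5, 1]) ∪ ({-5, -4/5, -1/8} × [-6/5, 1)) ∪ ([-5, √3] × [-5/27, 3⋅√7])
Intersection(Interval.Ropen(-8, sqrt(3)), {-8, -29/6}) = {-8, -29/6}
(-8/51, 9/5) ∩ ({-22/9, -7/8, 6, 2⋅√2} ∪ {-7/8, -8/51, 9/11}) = {9/11}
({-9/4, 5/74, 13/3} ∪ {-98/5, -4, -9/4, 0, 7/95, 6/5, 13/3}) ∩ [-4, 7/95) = {-4, -9/4, 0, 5/74}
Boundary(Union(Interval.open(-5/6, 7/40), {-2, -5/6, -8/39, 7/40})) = {-2, -5/6, 7/40}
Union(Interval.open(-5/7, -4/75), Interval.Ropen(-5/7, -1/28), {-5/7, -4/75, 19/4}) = Union({19/4}, Interval.Ropen(-5/7, -1/28))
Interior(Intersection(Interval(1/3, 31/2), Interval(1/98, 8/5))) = Interval.open(1/3, 8/5)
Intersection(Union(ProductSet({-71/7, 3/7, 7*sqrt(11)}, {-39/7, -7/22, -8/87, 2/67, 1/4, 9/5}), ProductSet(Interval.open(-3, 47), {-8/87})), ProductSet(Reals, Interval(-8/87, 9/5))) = Union(ProductSet({-71/7, 3/7, 7*sqrt(11)}, {-8/87, 2/67, 1/4, 9/5}), ProductSet(Interval.open(-3, 47), {-8/87}))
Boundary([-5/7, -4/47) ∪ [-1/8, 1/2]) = {-5/7, 1/2}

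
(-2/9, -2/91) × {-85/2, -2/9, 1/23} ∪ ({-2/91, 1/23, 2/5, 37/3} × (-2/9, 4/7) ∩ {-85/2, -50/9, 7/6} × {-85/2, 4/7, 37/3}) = (-2/9, -2/91) × {-85/2, -2/9, 1/23}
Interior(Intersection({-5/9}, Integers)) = EmptySet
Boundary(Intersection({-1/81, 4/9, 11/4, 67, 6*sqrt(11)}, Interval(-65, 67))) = {-1/81, 4/9, 11/4, 67, 6*sqrt(11)}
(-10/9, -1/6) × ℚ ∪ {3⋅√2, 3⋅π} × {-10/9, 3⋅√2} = ((-10/9, -1/6) × ℚ) ∪ ({3⋅√2, 3⋅π} × {-10/9, 3⋅√2})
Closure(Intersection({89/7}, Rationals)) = {89/7}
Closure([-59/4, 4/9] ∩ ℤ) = {-14, -13, …, 0}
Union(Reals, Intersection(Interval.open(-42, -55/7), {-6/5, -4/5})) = Reals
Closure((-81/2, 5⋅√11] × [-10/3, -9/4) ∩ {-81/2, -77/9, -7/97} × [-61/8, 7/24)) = {-77/9, -7/97} × [-10/3, -9/4]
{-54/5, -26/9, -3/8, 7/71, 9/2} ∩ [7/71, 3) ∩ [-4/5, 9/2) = {7/71}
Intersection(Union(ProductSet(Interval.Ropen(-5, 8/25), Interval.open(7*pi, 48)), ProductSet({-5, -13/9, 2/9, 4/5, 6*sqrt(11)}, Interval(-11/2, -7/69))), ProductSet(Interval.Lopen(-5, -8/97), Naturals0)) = ProductSet(Interval.Lopen(-5, -8/97), Range(22, 48, 1))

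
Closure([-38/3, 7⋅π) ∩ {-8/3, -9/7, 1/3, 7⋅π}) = {-8/3, -9/7, 1/3}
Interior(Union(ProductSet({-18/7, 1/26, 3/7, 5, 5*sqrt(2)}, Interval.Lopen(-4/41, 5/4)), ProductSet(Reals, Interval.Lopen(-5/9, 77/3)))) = ProductSet(Reals, Interval.open(-5/9, 77/3))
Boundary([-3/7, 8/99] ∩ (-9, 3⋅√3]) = {-3/7, 8/99}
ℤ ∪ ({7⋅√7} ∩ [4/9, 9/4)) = ℤ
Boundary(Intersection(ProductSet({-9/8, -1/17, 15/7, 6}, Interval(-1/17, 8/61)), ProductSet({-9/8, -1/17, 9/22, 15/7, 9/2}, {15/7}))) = EmptySet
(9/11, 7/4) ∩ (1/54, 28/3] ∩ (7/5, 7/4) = (7/5, 7/4)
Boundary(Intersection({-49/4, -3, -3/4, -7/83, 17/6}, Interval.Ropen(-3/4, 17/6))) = {-3/4, -7/83}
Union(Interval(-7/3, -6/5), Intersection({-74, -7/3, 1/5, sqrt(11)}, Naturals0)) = Interval(-7/3, -6/5)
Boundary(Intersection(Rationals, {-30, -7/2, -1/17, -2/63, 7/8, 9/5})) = {-30, -7/2, -1/17, -2/63, 7/8, 9/5}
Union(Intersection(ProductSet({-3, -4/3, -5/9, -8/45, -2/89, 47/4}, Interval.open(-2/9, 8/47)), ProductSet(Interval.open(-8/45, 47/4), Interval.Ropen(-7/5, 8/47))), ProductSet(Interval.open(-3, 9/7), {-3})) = Union(ProductSet({-2/89}, Interval.open(-2/9, 8/47)), ProductSet(Interval.open(-3, 9/7), {-3}))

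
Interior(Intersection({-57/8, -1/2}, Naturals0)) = EmptySet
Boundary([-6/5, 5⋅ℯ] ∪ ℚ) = (-∞, -6/5] ∪ [5⋅ℯ, ∞)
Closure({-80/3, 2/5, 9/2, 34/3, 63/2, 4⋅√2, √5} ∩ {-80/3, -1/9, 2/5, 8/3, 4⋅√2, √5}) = {-80/3, 2/5, 4⋅√2, √5}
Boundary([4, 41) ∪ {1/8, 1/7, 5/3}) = {1/8, 1/7, 5/3, 4, 41}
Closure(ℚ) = ℝ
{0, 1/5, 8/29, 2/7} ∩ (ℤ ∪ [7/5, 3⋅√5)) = {0}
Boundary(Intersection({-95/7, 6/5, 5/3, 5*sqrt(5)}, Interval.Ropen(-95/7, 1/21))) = {-95/7}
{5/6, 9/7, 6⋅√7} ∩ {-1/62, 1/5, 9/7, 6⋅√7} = {9/7, 6⋅√7}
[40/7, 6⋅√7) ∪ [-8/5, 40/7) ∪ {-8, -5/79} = {-8} ∪ [-8/5, 6⋅√7)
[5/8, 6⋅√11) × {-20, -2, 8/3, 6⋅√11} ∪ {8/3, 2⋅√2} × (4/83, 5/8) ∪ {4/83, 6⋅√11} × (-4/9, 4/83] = ({4/83, 6⋅√11} × (-4/9, 4/83]) ∪ ({8/3, 2⋅√2} × (4/83, 5/8)) ∪ ([5/8, 6⋅√11) × {-20, -2, 8/3, 6⋅√11})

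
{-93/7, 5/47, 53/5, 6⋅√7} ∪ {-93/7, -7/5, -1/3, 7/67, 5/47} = {-93/7, -7/5, -1/3, 7/67, 5/47, 53/5, 6⋅√7}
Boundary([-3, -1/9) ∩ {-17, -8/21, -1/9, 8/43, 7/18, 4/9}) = {-8/21}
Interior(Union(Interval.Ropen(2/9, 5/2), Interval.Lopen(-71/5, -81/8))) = Union(Interval.open(-71/5, -81/8), Interval.open(2/9, 5/2))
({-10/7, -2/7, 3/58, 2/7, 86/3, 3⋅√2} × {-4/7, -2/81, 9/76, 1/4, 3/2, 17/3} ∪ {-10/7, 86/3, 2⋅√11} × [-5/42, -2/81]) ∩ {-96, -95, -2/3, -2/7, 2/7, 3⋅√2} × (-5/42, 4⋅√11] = {-2/7, 2/7, 3⋅√2} × {-2/81, 9/76, 1/4, 3/2, 17/3}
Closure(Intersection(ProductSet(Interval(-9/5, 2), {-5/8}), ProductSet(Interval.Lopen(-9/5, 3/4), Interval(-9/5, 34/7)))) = ProductSet(Interval(-9/5, 3/4), {-5/8})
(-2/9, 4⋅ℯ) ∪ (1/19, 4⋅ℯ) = (-2/9, 4⋅ℯ)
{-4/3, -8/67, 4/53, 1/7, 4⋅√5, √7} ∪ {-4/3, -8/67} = {-4/3, -8/67, 4/53, 1/7, 4⋅√5, √7}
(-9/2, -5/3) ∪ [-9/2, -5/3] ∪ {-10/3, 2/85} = [-9/2, -5/3] ∪ {2/85}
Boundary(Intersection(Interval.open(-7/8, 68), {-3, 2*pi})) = {2*pi}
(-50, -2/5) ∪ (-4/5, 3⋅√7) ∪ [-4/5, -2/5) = (-50, 3⋅√7)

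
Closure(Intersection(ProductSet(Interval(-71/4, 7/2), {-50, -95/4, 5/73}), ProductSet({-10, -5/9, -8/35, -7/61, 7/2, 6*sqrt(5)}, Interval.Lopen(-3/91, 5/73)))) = ProductSet({-10, -5/9, -8/35, -7/61, 7/2}, {5/73})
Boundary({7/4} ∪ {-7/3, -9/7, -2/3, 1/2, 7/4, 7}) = {-7/3, -9/7, -2/3, 1/2, 7/4, 7}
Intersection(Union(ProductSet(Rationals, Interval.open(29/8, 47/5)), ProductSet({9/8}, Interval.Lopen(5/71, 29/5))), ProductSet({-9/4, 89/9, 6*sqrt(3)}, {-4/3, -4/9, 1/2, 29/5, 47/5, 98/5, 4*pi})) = ProductSet({-9/4, 89/9}, {29/5})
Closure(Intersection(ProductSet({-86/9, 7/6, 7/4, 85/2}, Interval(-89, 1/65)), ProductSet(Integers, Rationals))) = EmptySet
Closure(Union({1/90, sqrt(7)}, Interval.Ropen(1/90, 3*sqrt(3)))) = Interval(1/90, 3*sqrt(3))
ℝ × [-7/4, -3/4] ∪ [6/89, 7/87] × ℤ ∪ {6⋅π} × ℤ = (ℝ × [-7/4, -3/4]) ∪ (([6/89, 7/87] ∪ {6⋅π}) × ℤ)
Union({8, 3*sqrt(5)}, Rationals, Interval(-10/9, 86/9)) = Union(Interval(-10/9, 86/9), Rationals)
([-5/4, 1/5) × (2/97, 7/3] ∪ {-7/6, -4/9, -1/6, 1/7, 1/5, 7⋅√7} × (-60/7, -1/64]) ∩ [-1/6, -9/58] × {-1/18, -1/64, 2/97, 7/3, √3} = ({-1/6} × {-1/18, -1/64}) ∪ ([-1/6, -9/58] × {7/3, √3})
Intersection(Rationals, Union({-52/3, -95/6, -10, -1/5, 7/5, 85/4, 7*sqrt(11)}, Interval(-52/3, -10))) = Union({-1/5, 7/5, 85/4}, Intersection(Interval(-52/3, -10), Rationals))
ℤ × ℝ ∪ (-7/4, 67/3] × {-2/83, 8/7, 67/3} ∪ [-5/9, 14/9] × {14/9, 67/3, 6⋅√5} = (ℤ × ℝ) ∪ ((-7/4, 67/3] × {-2/83, 8/7, 67/3}) ∪ ([-5/9, 14/9] × {14/9, 67/3, 6⋅√5})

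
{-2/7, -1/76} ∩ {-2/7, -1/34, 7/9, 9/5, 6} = {-2/7}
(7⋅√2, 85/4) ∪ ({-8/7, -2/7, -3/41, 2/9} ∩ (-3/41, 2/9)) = (7⋅√2, 85/4)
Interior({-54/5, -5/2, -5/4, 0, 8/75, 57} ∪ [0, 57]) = (0, 57)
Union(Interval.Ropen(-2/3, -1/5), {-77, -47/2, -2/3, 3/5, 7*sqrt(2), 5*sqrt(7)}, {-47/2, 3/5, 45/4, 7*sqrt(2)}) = Union({-77, -47/2, 3/5, 45/4, 7*sqrt(2), 5*sqrt(7)}, Interval.Ropen(-2/3, -1/5))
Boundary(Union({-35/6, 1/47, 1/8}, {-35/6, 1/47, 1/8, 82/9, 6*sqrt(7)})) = {-35/6, 1/47, 1/8, 82/9, 6*sqrt(7)}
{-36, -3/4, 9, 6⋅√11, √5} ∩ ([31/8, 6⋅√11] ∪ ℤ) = {-36, 9, 6⋅√11}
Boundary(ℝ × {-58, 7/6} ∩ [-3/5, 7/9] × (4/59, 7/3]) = [-3/5, 7/9] × {7/6}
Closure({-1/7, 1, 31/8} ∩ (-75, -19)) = ∅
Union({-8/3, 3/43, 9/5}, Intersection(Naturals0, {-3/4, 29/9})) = {-8/3, 3/43, 9/5}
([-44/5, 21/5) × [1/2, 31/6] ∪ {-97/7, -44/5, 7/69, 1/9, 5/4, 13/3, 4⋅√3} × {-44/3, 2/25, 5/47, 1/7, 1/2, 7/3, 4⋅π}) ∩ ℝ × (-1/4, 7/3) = ([-44/5, 21/5) × [1/2, 7/3)) ∪ ({-97/7, -44/5, 7/69, 1/9, 5/4, 13/3, 4⋅√3} × {2/25, 5/47, 1/7, 1/2})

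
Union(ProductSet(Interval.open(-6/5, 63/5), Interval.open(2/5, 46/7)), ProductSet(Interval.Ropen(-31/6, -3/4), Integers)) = Union(ProductSet(Interval.Ropen(-31/6, -3/4), Integers), ProductSet(Interval.open(-6/5, 63/5), Interval.open(2/5, 46/7)))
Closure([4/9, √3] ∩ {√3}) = {√3}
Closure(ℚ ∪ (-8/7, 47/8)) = ℚ ∪ (-∞, ∞)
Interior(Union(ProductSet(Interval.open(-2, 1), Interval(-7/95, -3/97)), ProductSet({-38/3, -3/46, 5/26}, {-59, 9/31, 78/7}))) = ProductSet(Interval.open(-2, 1), Interval.open(-7/95, -3/97))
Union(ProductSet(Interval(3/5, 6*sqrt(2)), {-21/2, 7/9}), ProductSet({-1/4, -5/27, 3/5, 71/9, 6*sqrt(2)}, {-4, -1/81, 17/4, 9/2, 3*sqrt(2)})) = Union(ProductSet({-1/4, -5/27, 3/5, 71/9, 6*sqrt(2)}, {-4, -1/81, 17/4, 9/2, 3*sqrt(2)}), ProductSet(Interval(3/5, 6*sqrt(2)), {-21/2, 7/9}))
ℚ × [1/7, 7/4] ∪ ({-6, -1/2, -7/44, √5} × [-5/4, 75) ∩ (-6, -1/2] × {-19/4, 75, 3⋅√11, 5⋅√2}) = (ℚ × [1/7, 7/4]) ∪ ({-1/2} × {3⋅√11, 5⋅√2})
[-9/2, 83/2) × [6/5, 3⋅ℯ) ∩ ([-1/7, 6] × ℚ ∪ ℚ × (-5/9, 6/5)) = [-1/7, 6] × (ℚ ∩ [6/5, 3⋅ℯ))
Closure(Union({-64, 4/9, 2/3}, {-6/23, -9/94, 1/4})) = {-64, -6/23, -9/94, 1/4, 4/9, 2/3}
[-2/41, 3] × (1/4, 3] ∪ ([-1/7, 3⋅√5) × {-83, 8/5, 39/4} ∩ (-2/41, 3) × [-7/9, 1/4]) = [-2/41, 3] × (1/4, 3]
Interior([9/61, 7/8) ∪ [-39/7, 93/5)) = (-39/7, 93/5)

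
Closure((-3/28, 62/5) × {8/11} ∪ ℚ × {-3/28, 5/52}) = (ℝ × {-3/28, 5/52}) ∪ ([-3/28, 62/5] × {8/11})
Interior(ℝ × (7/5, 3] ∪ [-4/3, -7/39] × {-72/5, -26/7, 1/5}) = ℝ × (7/5, 3)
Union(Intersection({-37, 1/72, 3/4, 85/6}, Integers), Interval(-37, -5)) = Interval(-37, -5)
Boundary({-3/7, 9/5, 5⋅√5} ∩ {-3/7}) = {-3/7}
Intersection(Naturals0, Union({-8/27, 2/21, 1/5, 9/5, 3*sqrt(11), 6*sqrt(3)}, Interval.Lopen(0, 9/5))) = Range(1, 2, 1)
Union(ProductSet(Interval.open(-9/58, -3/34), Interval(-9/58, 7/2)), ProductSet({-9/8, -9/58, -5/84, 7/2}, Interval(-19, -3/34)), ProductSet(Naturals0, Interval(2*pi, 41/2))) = Union(ProductSet({-9/8, -9/58, -5/84, 7/2}, Interval(-19, -3/34)), ProductSet(Interval.open(-9/58, -3/34), Interval(-9/58, 7/2)), ProductSet(Naturals0, Interval(2*pi, 41/2)))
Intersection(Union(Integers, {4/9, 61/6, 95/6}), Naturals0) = Naturals0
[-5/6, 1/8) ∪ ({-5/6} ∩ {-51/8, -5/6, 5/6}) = [-5/6, 1/8)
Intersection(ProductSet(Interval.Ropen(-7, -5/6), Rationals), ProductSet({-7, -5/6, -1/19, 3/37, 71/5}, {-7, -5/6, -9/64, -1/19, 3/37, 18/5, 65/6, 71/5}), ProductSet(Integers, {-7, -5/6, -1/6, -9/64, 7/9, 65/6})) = ProductSet({-7}, {-7, -5/6, -9/64, 65/6})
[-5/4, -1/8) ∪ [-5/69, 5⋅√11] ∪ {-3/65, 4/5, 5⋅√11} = [-5/4, -1/8) ∪ [-5/69, 5⋅√11]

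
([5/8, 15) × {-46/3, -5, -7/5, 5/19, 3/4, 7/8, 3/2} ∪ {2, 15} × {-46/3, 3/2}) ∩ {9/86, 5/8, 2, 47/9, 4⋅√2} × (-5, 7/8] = {5/8, 2, 47/9, 4⋅√2} × {-7/5, 5/19, 3/4, 7/8}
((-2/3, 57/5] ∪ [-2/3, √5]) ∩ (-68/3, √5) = [-2/3, √5)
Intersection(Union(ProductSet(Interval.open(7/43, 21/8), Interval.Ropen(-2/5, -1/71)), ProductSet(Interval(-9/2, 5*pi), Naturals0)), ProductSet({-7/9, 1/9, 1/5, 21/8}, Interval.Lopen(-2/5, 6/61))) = Union(ProductSet({1/5}, Interval.open(-2/5, -1/71)), ProductSet({-7/9, 1/9, 1/5, 21/8}, Range(0, 1, 1)))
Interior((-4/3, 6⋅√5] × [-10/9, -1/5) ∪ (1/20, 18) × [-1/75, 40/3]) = ((1/20, 18) × (-1/75, 40/3)) ∪ ((-4/3, 6⋅√5) × (-10/9, -1/5))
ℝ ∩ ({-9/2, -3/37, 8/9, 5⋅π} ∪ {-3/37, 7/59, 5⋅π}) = {-9/2, -3/37, 7/59, 8/9, 5⋅π}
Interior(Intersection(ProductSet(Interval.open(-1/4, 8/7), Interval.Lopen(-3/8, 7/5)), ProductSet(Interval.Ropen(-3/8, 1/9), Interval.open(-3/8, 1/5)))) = ProductSet(Interval.open(-1/4, 1/9), Interval.open(-3/8, 1/5))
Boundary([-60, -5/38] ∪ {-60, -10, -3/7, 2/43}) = {-60, -5/38, 2/43}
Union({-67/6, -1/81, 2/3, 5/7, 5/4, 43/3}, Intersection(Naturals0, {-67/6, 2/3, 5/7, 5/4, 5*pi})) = {-67/6, -1/81, 2/3, 5/7, 5/4, 43/3}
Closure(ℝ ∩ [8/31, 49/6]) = [8/31, 49/6]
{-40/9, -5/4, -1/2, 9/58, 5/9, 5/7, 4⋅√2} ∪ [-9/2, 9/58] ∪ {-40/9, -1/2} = [-9/2, 9/58] ∪ {5/9, 5/7, 4⋅√2}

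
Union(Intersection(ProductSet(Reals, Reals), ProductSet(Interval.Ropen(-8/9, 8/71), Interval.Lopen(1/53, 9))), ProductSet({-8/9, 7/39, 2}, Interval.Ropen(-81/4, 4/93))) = Union(ProductSet({-8/9, 7/39, 2}, Interval.Ropen(-81/4, 4/93)), ProductSet(Interval.Ropen(-8/9, 8/71), Interval.Lopen(1/53, 9)))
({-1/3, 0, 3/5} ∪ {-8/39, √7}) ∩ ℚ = {-1/3, -8/39, 0, 3/5}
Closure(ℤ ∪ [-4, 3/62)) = ℤ ∪ [-4, 3/62]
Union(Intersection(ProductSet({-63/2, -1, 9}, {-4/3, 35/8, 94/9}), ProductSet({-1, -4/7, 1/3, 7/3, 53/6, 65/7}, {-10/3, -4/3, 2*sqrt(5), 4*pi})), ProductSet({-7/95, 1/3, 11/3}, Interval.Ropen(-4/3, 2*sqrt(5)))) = Union(ProductSet({-1}, {-4/3}), ProductSet({-7/95, 1/3, 11/3}, Interval.Ropen(-4/3, 2*sqrt(5))))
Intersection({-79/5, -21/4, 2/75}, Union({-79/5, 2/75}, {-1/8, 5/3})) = {-79/5, 2/75}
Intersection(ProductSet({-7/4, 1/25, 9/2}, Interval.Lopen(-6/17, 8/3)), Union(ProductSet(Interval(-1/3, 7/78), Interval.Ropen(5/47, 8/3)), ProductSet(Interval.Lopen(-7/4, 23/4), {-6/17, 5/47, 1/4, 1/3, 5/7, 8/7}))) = Union(ProductSet({1/25}, Interval.Ropen(5/47, 8/3)), ProductSet({1/25, 9/2}, {5/47, 1/4, 1/3, 5/7, 8/7}))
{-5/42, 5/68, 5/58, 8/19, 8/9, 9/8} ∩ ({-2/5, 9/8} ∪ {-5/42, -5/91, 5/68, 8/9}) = {-5/42, 5/68, 8/9, 9/8}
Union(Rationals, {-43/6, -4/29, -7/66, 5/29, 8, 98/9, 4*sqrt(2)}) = Union({4*sqrt(2)}, Rationals)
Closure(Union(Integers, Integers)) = Integers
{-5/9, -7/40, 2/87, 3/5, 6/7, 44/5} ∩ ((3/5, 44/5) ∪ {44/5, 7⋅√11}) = {6/7, 44/5}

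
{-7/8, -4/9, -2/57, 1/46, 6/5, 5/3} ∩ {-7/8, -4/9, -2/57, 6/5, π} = {-7/8, -4/9, -2/57, 6/5}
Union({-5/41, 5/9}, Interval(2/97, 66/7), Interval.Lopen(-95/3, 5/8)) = Interval.Lopen(-95/3, 66/7)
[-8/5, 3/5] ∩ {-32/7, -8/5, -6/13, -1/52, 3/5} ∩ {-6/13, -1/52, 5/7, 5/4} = {-6/13, -1/52}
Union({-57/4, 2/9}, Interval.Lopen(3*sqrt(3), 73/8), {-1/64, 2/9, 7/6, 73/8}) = Union({-57/4, -1/64, 2/9, 7/6}, Interval.Lopen(3*sqrt(3), 73/8))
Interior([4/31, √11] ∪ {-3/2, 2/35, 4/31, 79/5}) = (4/31, √11)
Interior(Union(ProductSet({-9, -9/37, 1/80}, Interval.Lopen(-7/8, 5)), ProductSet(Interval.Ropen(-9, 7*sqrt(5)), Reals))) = ProductSet(Interval.open(-9, 7*sqrt(5)), Reals)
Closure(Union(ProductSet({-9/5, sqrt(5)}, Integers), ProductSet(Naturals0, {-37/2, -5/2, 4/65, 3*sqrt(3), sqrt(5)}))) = Union(ProductSet({-9/5, sqrt(5)}, Integers), ProductSet(Naturals0, {-37/2, -5/2, 4/65, 3*sqrt(3), sqrt(5)}))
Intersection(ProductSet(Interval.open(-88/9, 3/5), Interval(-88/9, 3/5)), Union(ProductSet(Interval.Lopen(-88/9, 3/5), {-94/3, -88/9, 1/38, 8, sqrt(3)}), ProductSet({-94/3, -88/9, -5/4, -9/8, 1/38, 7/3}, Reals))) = Union(ProductSet({-5/4, -9/8, 1/38}, Interval(-88/9, 3/5)), ProductSet(Interval.open(-88/9, 3/5), {-88/9, 1/38}))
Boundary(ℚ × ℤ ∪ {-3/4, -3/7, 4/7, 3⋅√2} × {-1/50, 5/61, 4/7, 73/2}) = (ℝ × ℤ) ∪ ({-3/4, -3/7, 4/7, 3⋅√2} × {-1/50, 5/61, 4/7, 73/2})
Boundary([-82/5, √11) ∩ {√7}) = {√7}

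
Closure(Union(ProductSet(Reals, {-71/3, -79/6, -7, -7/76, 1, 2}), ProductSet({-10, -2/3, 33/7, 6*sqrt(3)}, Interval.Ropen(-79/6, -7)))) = Union(ProductSet({-10, -2/3, 33/7, 6*sqrt(3)}, Interval(-79/6, -7)), ProductSet(Reals, {-71/3, -79/6, -7, -7/76, 1, 2}))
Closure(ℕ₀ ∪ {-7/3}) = {-7/3} ∪ ℕ₀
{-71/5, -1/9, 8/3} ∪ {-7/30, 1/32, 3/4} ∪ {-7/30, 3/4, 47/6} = {-71/5, -7/30, -1/9, 1/32, 3/4, 8/3, 47/6}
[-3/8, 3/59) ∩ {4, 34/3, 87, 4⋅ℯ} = ∅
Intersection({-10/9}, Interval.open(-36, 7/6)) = {-10/9}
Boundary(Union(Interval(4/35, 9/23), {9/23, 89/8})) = {4/35, 9/23, 89/8}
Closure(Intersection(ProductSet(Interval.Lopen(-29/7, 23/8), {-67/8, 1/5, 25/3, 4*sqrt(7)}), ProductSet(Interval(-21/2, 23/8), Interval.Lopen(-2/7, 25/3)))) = ProductSet(Interval(-29/7, 23/8), {1/5, 25/3})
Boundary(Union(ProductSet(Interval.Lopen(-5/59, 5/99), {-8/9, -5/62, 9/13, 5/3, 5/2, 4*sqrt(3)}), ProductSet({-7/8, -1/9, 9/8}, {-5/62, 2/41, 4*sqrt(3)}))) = Union(ProductSet({-7/8, -1/9, 9/8}, {-5/62, 2/41, 4*sqrt(3)}), ProductSet(Interval(-5/59, 5/99), {-8/9, -5/62, 9/13, 5/3, 5/2, 4*sqrt(3)}))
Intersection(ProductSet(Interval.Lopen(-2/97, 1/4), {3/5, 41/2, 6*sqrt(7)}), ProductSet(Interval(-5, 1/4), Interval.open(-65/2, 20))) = ProductSet(Interval.Lopen(-2/97, 1/4), {3/5, 6*sqrt(7)})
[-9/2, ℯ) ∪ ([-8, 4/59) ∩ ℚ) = [-9/2, ℯ) ∪ (ℚ ∩ [-8, 4/59))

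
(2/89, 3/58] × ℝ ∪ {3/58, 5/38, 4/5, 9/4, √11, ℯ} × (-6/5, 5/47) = ((2/89, 3/58] × ℝ) ∪ ({3/58, 5/38, 4/5, 9/4, √11, ℯ} × (-6/5, 5/47))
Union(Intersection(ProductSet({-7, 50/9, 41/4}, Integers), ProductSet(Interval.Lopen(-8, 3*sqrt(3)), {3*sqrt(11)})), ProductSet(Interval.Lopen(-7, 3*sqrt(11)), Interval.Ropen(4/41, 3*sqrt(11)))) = ProductSet(Interval.Lopen(-7, 3*sqrt(11)), Interval.Ropen(4/41, 3*sqrt(11)))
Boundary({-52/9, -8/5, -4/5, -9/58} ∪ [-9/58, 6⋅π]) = {-52/9, -8/5, -4/5, -9/58, 6⋅π}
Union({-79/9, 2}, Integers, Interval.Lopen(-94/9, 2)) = Union(Integers, Interval.Lopen(-94/9, 2))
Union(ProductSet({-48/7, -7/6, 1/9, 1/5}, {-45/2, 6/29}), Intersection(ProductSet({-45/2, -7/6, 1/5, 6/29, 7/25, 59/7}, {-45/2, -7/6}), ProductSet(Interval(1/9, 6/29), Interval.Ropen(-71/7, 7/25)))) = Union(ProductSet({1/5, 6/29}, {-7/6}), ProductSet({-48/7, -7/6, 1/9, 1/5}, {-45/2, 6/29}))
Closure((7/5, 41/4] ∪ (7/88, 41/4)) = [7/88, 41/4]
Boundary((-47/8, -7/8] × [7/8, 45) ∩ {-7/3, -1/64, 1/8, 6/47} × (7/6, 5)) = {-7/3} × [7/6, 5]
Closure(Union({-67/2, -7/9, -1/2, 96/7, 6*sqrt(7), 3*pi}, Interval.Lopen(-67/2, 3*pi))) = Union({96/7, 6*sqrt(7)}, Interval(-67/2, 3*pi))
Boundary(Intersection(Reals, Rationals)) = Reals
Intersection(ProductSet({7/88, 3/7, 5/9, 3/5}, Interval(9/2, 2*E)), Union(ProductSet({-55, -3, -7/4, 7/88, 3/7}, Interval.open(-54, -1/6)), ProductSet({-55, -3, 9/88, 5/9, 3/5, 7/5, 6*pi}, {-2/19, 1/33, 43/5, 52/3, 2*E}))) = ProductSet({5/9, 3/5}, {2*E})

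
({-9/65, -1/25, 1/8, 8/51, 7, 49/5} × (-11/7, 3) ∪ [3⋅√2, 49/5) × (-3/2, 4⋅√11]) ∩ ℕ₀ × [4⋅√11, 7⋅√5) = {5, 6, …, 9} × {4⋅√11}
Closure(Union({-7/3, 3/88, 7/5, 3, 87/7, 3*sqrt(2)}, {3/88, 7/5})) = {-7/3, 3/88, 7/5, 3, 87/7, 3*sqrt(2)}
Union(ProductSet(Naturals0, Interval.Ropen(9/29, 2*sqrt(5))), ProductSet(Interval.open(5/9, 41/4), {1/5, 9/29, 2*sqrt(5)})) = Union(ProductSet(Interval.open(5/9, 41/4), {1/5, 9/29, 2*sqrt(5)}), ProductSet(Naturals0, Interval.Ropen(9/29, 2*sqrt(5))))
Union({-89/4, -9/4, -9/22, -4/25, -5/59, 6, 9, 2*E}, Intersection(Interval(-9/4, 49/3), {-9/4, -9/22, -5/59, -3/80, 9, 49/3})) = {-89/4, -9/4, -9/22, -4/25, -5/59, -3/80, 6, 9, 49/3, 2*E}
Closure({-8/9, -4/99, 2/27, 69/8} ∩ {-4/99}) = {-4/99}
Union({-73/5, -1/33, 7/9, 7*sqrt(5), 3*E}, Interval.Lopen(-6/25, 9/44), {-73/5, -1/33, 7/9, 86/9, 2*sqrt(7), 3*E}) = Union({-73/5, 7/9, 86/9, 7*sqrt(5), 2*sqrt(7), 3*E}, Interval.Lopen(-6/25, 9/44))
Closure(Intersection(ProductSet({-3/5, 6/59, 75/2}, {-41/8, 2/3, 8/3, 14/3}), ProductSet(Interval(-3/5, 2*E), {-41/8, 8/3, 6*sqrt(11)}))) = ProductSet({-3/5, 6/59}, {-41/8, 8/3})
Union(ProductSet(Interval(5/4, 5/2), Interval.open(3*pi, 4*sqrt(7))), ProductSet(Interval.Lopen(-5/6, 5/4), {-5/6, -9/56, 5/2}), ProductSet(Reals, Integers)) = Union(ProductSet(Interval.Lopen(-5/6, 5/4), {-5/6, -9/56, 5/2}), ProductSet(Interval(5/4, 5/2), Interval.open(3*pi, 4*sqrt(7))), ProductSet(Reals, Integers))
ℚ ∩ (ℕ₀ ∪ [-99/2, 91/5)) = ℕ₀ ∪ (ℚ ∩ [-99/2, 91/5))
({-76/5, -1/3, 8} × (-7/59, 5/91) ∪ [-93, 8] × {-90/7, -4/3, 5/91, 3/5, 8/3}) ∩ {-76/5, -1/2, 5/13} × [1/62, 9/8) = ({-76/5} × [1/62, 5/91)) ∪ ({-76/5, -1/2, 5/13} × {5/91, 3/5})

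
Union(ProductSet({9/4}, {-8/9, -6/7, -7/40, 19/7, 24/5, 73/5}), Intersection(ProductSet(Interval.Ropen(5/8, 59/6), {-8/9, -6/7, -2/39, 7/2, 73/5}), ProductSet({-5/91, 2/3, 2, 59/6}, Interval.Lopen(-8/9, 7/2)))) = Union(ProductSet({9/4}, {-8/9, -6/7, -7/40, 19/7, 24/5, 73/5}), ProductSet({2/3, 2}, {-6/7, -2/39, 7/2}))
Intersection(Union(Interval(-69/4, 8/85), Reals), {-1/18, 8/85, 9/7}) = {-1/18, 8/85, 9/7}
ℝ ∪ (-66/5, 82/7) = (-∞, ∞)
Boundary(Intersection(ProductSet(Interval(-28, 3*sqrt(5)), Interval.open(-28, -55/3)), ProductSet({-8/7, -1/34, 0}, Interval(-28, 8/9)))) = ProductSet({-8/7, -1/34, 0}, Interval(-28, -55/3))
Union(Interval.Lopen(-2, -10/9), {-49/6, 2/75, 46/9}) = Union({-49/6, 2/75, 46/9}, Interval.Lopen(-2, -10/9))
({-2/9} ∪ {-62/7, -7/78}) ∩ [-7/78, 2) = {-7/78}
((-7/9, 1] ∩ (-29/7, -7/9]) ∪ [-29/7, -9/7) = [-29/7, -9/7)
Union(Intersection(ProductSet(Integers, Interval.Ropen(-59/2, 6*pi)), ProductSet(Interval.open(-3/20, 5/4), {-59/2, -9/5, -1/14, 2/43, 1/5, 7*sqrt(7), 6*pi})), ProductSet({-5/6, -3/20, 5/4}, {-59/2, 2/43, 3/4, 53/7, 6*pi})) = Union(ProductSet({-5/6, -3/20, 5/4}, {-59/2, 2/43, 3/4, 53/7, 6*pi}), ProductSet(Range(0, 2, 1), {-59/2, -9/5, -1/14, 2/43, 1/5, 7*sqrt(7)}))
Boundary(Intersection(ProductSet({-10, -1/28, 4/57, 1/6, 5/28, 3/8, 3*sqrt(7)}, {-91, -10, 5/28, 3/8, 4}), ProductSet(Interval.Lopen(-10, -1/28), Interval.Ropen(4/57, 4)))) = ProductSet({-1/28}, {5/28, 3/8})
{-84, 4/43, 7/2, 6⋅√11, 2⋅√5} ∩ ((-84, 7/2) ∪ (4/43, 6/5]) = {4/43}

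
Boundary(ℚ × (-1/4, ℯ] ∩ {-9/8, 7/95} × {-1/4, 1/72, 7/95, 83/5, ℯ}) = {-9/8, 7/95} × {1/72, 7/95, ℯ}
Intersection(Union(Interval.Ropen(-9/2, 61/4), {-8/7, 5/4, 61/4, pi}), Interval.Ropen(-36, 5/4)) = Interval.Ropen(-9/2, 5/4)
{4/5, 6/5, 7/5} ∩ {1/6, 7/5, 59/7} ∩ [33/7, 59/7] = ∅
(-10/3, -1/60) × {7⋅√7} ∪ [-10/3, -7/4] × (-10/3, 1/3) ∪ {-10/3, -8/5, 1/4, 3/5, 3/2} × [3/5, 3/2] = ([-10/3, -7/4] × (-10/3, 1/3)) ∪ ({-10/3, -8/5, 1/4, 3/5, 3/2} × [3/5, 3/2]) ∪ ((-10/3, -1/60) × {7⋅√7})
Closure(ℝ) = ℝ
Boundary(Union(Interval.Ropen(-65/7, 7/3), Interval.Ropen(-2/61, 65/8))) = {-65/7, 65/8}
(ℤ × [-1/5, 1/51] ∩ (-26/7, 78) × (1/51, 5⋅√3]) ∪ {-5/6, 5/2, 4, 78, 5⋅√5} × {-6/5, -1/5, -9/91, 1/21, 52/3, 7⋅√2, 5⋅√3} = {-5/6, 5/2, 4, 78, 5⋅√5} × {-6/5, -1/5, -9/91, 1/21, 52/3, 7⋅√2, 5⋅√3}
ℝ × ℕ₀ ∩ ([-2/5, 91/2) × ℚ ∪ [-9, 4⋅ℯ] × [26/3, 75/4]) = ([-2/5, 91/2) × ℕ₀) ∪ ([-9, 4⋅ℯ] × {9, 10, …, 18})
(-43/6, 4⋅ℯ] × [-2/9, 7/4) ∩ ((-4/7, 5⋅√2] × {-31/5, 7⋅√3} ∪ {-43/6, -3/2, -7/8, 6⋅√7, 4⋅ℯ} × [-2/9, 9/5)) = {-3/2, -7/8, 4⋅ℯ} × [-2/9, 7/4)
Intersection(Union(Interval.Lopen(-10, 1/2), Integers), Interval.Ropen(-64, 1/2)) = Union(Interval.Ropen(-10, 1/2), Range(-64, 1, 1))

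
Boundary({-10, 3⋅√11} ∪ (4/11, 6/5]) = {-10, 4/11, 6/5, 3⋅√11}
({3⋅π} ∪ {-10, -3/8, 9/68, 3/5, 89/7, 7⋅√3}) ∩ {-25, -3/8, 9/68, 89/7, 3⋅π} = {-3/8, 9/68, 89/7, 3⋅π}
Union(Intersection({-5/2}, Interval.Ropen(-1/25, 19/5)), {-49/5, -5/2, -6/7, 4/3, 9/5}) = {-49/5, -5/2, -6/7, 4/3, 9/5}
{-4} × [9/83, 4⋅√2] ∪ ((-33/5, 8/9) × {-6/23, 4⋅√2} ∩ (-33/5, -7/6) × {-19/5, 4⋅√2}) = ({-4} × [9/83, 4⋅√2]) ∪ ((-33/5, -7/6) × {4⋅√2})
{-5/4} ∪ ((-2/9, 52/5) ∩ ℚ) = {-5/4} ∪ (ℚ ∩ (-2/9, 52/5))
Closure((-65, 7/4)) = [-65, 7/4]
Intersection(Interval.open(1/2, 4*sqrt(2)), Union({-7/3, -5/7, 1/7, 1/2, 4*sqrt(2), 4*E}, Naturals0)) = Range(1, 6, 1)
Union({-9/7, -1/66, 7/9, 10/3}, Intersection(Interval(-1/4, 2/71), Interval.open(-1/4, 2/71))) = Union({-9/7, 7/9, 10/3}, Interval.open(-1/4, 2/71))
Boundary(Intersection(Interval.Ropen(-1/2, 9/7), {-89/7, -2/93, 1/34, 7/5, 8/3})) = {-2/93, 1/34}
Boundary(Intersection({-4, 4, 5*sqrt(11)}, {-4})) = {-4}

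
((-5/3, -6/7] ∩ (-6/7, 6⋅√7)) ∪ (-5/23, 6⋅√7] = (-5/23, 6⋅√7]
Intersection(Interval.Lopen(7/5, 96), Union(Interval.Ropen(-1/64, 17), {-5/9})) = Interval.open(7/5, 17)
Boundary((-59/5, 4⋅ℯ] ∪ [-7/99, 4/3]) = {-59/5, 4⋅ℯ}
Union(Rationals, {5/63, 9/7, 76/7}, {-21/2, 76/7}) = Rationals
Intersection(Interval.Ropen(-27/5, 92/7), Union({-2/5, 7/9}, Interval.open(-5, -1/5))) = Union({7/9}, Interval.open(-5, -1/5))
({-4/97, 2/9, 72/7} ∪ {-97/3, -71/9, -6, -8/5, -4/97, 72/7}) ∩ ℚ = {-97/3, -71/9, -6, -8/5, -4/97, 2/9, 72/7}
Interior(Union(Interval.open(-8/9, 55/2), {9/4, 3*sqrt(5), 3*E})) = Interval.open(-8/9, 55/2)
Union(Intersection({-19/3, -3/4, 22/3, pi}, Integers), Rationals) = Rationals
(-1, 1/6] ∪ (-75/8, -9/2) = (-75/8, -9/2) ∪ (-1, 1/6]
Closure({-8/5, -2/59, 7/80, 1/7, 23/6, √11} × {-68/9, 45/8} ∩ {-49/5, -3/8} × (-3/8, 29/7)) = ∅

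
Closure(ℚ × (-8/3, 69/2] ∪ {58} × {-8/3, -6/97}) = ℝ × [-8/3, 69/2]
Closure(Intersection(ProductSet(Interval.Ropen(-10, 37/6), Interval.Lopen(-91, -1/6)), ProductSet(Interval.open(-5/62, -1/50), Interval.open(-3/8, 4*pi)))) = Union(ProductSet({-5/62, -1/50}, Interval(-3/8, -1/6)), ProductSet(Interval(-5/62, -1/50), {-3/8, -1/6}), ProductSet(Interval.open(-5/62, -1/50), Interval.Lopen(-3/8, -1/6)))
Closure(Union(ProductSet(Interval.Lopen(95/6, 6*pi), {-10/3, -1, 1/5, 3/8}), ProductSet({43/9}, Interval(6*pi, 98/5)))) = Union(ProductSet({43/9}, Interval(6*pi, 98/5)), ProductSet(Interval(95/6, 6*pi), {-10/3, -1, 1/5, 3/8}))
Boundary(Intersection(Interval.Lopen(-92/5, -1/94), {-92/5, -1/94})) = {-1/94}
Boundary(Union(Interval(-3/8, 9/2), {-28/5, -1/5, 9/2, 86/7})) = {-28/5, -3/8, 9/2, 86/7}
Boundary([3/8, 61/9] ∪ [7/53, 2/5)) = {7/53, 61/9}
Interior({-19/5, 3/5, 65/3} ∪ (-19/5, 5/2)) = (-19/5, 5/2)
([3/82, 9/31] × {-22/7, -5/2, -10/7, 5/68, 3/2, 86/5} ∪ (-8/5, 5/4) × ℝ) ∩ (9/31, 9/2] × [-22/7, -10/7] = (9/31, 5/4) × [-22/7, -10/7]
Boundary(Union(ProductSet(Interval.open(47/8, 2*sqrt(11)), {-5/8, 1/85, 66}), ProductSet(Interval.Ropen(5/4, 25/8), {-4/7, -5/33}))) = Union(ProductSet(Interval(5/4, 25/8), {-4/7, -5/33}), ProductSet(Interval(47/8, 2*sqrt(11)), {-5/8, 1/85, 66}))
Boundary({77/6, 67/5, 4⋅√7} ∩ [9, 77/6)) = {4⋅√7}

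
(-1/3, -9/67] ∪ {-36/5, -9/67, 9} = {-36/5, 9} ∪ (-1/3, -9/67]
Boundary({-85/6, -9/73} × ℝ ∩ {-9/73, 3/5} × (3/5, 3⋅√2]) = {-9/73} × [3/5, 3⋅√2]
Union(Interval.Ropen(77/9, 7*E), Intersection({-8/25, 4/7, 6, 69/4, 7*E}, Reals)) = Union({-8/25, 4/7, 6}, Interval(77/9, 7*E))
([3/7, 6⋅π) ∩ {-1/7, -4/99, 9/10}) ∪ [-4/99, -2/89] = [-4/99, -2/89] ∪ {9/10}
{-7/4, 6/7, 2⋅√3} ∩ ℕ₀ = ∅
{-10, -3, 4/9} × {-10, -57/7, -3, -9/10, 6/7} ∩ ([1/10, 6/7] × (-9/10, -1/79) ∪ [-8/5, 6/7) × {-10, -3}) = {4/9} × {-10, -3}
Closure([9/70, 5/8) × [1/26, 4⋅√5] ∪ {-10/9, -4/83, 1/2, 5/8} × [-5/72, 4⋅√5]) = ({-10/9, -4/83, 1/2, 5/8} × [-5/72, 4⋅√5]) ∪ ([9/70, 5/8] × [1/26, 4⋅√5])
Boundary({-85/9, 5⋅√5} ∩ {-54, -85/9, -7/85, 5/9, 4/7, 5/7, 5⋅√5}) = {-85/9, 5⋅√5}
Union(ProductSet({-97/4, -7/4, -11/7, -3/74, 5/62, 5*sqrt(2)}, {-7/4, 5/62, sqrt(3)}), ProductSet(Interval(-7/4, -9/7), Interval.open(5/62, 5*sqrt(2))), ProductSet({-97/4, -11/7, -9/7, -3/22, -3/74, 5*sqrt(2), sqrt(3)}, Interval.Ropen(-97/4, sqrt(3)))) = Union(ProductSet({-97/4, -7/4, -11/7, -3/74, 5/62, 5*sqrt(2)}, {-7/4, 5/62, sqrt(3)}), ProductSet({-97/4, -11/7, -9/7, -3/22, -3/74, 5*sqrt(2), sqrt(3)}, Interval.Ropen(-97/4, sqrt(3))), ProductSet(Interval(-7/4, -9/7), Interval.open(5/62, 5*sqrt(2))))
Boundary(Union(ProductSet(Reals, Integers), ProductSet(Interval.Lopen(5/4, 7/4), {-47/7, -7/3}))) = Union(ProductSet(Interval(5/4, 7/4), {-47/7, -7/3}), ProductSet(Reals, Integers))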